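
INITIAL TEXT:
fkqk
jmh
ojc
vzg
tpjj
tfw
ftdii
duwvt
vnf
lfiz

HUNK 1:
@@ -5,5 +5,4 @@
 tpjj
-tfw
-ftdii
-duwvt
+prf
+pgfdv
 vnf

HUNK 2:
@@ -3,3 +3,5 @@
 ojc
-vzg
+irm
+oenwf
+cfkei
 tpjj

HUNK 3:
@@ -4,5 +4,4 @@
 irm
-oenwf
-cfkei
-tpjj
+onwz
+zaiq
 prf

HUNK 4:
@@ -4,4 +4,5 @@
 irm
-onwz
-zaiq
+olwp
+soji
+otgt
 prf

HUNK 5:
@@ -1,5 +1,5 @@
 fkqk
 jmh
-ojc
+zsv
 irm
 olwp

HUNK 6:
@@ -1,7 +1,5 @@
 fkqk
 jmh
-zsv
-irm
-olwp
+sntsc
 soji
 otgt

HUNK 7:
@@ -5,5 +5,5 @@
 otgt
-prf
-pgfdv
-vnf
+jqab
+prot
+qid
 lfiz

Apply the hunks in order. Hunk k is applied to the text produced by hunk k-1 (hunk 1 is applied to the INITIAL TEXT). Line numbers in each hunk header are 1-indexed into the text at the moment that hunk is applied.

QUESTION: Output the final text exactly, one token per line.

Hunk 1: at line 5 remove [tfw,ftdii,duwvt] add [prf,pgfdv] -> 9 lines: fkqk jmh ojc vzg tpjj prf pgfdv vnf lfiz
Hunk 2: at line 3 remove [vzg] add [irm,oenwf,cfkei] -> 11 lines: fkqk jmh ojc irm oenwf cfkei tpjj prf pgfdv vnf lfiz
Hunk 3: at line 4 remove [oenwf,cfkei,tpjj] add [onwz,zaiq] -> 10 lines: fkqk jmh ojc irm onwz zaiq prf pgfdv vnf lfiz
Hunk 4: at line 4 remove [onwz,zaiq] add [olwp,soji,otgt] -> 11 lines: fkqk jmh ojc irm olwp soji otgt prf pgfdv vnf lfiz
Hunk 5: at line 1 remove [ojc] add [zsv] -> 11 lines: fkqk jmh zsv irm olwp soji otgt prf pgfdv vnf lfiz
Hunk 6: at line 1 remove [zsv,irm,olwp] add [sntsc] -> 9 lines: fkqk jmh sntsc soji otgt prf pgfdv vnf lfiz
Hunk 7: at line 5 remove [prf,pgfdv,vnf] add [jqab,prot,qid] -> 9 lines: fkqk jmh sntsc soji otgt jqab prot qid lfiz

Answer: fkqk
jmh
sntsc
soji
otgt
jqab
prot
qid
lfiz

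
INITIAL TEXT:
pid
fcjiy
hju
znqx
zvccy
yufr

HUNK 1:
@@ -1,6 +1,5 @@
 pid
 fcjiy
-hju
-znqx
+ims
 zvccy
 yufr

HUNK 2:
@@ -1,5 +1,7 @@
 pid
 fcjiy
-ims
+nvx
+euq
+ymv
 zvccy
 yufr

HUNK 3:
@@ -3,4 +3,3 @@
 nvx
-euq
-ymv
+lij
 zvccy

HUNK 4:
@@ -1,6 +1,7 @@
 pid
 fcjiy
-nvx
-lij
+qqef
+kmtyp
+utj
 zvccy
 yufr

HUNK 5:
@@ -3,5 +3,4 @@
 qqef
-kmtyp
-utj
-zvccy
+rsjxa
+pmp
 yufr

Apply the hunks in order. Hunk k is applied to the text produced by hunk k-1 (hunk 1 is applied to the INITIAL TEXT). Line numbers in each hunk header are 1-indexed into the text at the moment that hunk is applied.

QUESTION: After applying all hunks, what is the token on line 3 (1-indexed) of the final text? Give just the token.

Hunk 1: at line 1 remove [hju,znqx] add [ims] -> 5 lines: pid fcjiy ims zvccy yufr
Hunk 2: at line 1 remove [ims] add [nvx,euq,ymv] -> 7 lines: pid fcjiy nvx euq ymv zvccy yufr
Hunk 3: at line 3 remove [euq,ymv] add [lij] -> 6 lines: pid fcjiy nvx lij zvccy yufr
Hunk 4: at line 1 remove [nvx,lij] add [qqef,kmtyp,utj] -> 7 lines: pid fcjiy qqef kmtyp utj zvccy yufr
Hunk 5: at line 3 remove [kmtyp,utj,zvccy] add [rsjxa,pmp] -> 6 lines: pid fcjiy qqef rsjxa pmp yufr
Final line 3: qqef

Answer: qqef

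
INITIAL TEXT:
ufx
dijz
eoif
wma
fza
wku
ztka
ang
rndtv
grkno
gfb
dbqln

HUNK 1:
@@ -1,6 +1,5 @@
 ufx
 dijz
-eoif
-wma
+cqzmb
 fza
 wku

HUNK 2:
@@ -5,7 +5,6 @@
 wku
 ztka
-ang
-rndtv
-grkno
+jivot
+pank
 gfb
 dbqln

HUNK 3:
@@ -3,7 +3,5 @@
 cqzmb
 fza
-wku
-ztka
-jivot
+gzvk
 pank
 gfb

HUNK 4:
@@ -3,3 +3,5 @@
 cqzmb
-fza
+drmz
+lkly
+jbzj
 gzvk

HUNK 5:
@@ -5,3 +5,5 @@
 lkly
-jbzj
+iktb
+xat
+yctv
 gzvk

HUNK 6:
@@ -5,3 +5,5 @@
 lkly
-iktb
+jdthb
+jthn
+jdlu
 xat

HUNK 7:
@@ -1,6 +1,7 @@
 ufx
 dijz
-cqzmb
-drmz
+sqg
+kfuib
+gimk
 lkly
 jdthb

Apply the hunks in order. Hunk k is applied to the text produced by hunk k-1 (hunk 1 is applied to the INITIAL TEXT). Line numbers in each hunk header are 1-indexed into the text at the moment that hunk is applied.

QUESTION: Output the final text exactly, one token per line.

Hunk 1: at line 1 remove [eoif,wma] add [cqzmb] -> 11 lines: ufx dijz cqzmb fza wku ztka ang rndtv grkno gfb dbqln
Hunk 2: at line 5 remove [ang,rndtv,grkno] add [jivot,pank] -> 10 lines: ufx dijz cqzmb fza wku ztka jivot pank gfb dbqln
Hunk 3: at line 3 remove [wku,ztka,jivot] add [gzvk] -> 8 lines: ufx dijz cqzmb fza gzvk pank gfb dbqln
Hunk 4: at line 3 remove [fza] add [drmz,lkly,jbzj] -> 10 lines: ufx dijz cqzmb drmz lkly jbzj gzvk pank gfb dbqln
Hunk 5: at line 5 remove [jbzj] add [iktb,xat,yctv] -> 12 lines: ufx dijz cqzmb drmz lkly iktb xat yctv gzvk pank gfb dbqln
Hunk 6: at line 5 remove [iktb] add [jdthb,jthn,jdlu] -> 14 lines: ufx dijz cqzmb drmz lkly jdthb jthn jdlu xat yctv gzvk pank gfb dbqln
Hunk 7: at line 1 remove [cqzmb,drmz] add [sqg,kfuib,gimk] -> 15 lines: ufx dijz sqg kfuib gimk lkly jdthb jthn jdlu xat yctv gzvk pank gfb dbqln

Answer: ufx
dijz
sqg
kfuib
gimk
lkly
jdthb
jthn
jdlu
xat
yctv
gzvk
pank
gfb
dbqln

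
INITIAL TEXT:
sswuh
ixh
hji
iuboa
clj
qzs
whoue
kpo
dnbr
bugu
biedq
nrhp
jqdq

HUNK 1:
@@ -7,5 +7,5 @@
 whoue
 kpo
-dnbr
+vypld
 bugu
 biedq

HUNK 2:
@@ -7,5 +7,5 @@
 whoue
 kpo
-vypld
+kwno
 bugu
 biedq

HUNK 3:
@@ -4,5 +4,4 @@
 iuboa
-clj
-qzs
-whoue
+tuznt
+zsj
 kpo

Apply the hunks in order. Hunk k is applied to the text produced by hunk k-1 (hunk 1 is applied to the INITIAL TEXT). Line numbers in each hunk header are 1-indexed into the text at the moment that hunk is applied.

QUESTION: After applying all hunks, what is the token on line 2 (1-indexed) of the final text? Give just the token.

Hunk 1: at line 7 remove [dnbr] add [vypld] -> 13 lines: sswuh ixh hji iuboa clj qzs whoue kpo vypld bugu biedq nrhp jqdq
Hunk 2: at line 7 remove [vypld] add [kwno] -> 13 lines: sswuh ixh hji iuboa clj qzs whoue kpo kwno bugu biedq nrhp jqdq
Hunk 3: at line 4 remove [clj,qzs,whoue] add [tuznt,zsj] -> 12 lines: sswuh ixh hji iuboa tuznt zsj kpo kwno bugu biedq nrhp jqdq
Final line 2: ixh

Answer: ixh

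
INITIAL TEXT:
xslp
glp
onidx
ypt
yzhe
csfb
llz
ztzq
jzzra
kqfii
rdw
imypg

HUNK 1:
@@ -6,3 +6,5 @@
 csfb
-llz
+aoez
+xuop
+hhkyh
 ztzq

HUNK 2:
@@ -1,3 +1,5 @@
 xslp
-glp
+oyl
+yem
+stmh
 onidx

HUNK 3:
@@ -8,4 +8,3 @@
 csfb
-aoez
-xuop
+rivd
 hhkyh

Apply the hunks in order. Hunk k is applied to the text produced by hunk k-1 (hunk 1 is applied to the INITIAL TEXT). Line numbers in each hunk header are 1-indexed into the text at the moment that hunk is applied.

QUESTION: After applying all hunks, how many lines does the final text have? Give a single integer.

Hunk 1: at line 6 remove [llz] add [aoez,xuop,hhkyh] -> 14 lines: xslp glp onidx ypt yzhe csfb aoez xuop hhkyh ztzq jzzra kqfii rdw imypg
Hunk 2: at line 1 remove [glp] add [oyl,yem,stmh] -> 16 lines: xslp oyl yem stmh onidx ypt yzhe csfb aoez xuop hhkyh ztzq jzzra kqfii rdw imypg
Hunk 3: at line 8 remove [aoez,xuop] add [rivd] -> 15 lines: xslp oyl yem stmh onidx ypt yzhe csfb rivd hhkyh ztzq jzzra kqfii rdw imypg
Final line count: 15

Answer: 15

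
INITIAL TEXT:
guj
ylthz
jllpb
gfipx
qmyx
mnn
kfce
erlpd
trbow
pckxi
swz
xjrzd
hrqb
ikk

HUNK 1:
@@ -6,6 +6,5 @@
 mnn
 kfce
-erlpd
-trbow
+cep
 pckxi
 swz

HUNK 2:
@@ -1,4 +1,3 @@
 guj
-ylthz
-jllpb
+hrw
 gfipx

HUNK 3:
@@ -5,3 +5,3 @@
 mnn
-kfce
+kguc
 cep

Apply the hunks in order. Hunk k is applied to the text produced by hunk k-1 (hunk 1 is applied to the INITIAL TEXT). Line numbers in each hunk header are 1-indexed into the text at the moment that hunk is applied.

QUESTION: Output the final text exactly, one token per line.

Hunk 1: at line 6 remove [erlpd,trbow] add [cep] -> 13 lines: guj ylthz jllpb gfipx qmyx mnn kfce cep pckxi swz xjrzd hrqb ikk
Hunk 2: at line 1 remove [ylthz,jllpb] add [hrw] -> 12 lines: guj hrw gfipx qmyx mnn kfce cep pckxi swz xjrzd hrqb ikk
Hunk 3: at line 5 remove [kfce] add [kguc] -> 12 lines: guj hrw gfipx qmyx mnn kguc cep pckxi swz xjrzd hrqb ikk

Answer: guj
hrw
gfipx
qmyx
mnn
kguc
cep
pckxi
swz
xjrzd
hrqb
ikk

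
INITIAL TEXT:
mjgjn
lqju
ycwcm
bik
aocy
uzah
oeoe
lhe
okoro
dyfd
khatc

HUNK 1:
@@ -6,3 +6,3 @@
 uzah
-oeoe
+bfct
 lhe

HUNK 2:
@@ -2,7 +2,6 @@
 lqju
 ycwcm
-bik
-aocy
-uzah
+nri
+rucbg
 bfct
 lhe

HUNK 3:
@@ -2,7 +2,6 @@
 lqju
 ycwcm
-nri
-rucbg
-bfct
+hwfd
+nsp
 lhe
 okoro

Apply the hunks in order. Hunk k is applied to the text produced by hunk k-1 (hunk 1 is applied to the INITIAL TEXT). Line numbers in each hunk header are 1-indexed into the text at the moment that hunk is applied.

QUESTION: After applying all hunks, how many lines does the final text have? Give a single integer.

Hunk 1: at line 6 remove [oeoe] add [bfct] -> 11 lines: mjgjn lqju ycwcm bik aocy uzah bfct lhe okoro dyfd khatc
Hunk 2: at line 2 remove [bik,aocy,uzah] add [nri,rucbg] -> 10 lines: mjgjn lqju ycwcm nri rucbg bfct lhe okoro dyfd khatc
Hunk 3: at line 2 remove [nri,rucbg,bfct] add [hwfd,nsp] -> 9 lines: mjgjn lqju ycwcm hwfd nsp lhe okoro dyfd khatc
Final line count: 9

Answer: 9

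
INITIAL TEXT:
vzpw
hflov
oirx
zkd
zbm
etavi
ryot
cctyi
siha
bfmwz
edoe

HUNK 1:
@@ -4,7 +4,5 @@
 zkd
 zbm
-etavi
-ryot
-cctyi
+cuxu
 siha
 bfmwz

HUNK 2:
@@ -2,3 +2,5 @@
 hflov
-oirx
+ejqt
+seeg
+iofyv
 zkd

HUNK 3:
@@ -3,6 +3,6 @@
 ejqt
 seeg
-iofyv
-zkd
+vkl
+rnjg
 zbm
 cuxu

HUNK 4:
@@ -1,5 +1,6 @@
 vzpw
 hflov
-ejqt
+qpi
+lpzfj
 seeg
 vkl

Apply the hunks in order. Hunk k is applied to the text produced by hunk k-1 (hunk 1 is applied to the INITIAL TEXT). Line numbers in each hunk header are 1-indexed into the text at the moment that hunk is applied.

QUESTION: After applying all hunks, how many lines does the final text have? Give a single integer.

Hunk 1: at line 4 remove [etavi,ryot,cctyi] add [cuxu] -> 9 lines: vzpw hflov oirx zkd zbm cuxu siha bfmwz edoe
Hunk 2: at line 2 remove [oirx] add [ejqt,seeg,iofyv] -> 11 lines: vzpw hflov ejqt seeg iofyv zkd zbm cuxu siha bfmwz edoe
Hunk 3: at line 3 remove [iofyv,zkd] add [vkl,rnjg] -> 11 lines: vzpw hflov ejqt seeg vkl rnjg zbm cuxu siha bfmwz edoe
Hunk 4: at line 1 remove [ejqt] add [qpi,lpzfj] -> 12 lines: vzpw hflov qpi lpzfj seeg vkl rnjg zbm cuxu siha bfmwz edoe
Final line count: 12

Answer: 12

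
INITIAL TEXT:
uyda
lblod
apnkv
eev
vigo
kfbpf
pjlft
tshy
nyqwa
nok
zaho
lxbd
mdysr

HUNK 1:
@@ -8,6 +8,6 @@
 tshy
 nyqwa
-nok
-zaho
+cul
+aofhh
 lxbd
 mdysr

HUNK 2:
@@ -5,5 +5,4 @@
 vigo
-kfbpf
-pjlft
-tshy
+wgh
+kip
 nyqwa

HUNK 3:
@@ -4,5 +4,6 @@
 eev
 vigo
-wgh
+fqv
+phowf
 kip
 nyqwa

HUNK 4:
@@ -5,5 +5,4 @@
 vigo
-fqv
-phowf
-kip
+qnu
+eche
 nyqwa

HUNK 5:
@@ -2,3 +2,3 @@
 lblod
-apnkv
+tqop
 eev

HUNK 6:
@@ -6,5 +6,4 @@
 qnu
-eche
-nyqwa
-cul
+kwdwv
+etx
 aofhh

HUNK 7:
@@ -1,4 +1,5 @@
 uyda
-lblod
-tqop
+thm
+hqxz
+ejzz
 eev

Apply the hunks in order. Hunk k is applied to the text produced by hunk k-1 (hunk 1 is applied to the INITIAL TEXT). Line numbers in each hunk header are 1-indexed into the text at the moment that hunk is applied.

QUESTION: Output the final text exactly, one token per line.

Answer: uyda
thm
hqxz
ejzz
eev
vigo
qnu
kwdwv
etx
aofhh
lxbd
mdysr

Derivation:
Hunk 1: at line 8 remove [nok,zaho] add [cul,aofhh] -> 13 lines: uyda lblod apnkv eev vigo kfbpf pjlft tshy nyqwa cul aofhh lxbd mdysr
Hunk 2: at line 5 remove [kfbpf,pjlft,tshy] add [wgh,kip] -> 12 lines: uyda lblod apnkv eev vigo wgh kip nyqwa cul aofhh lxbd mdysr
Hunk 3: at line 4 remove [wgh] add [fqv,phowf] -> 13 lines: uyda lblod apnkv eev vigo fqv phowf kip nyqwa cul aofhh lxbd mdysr
Hunk 4: at line 5 remove [fqv,phowf,kip] add [qnu,eche] -> 12 lines: uyda lblod apnkv eev vigo qnu eche nyqwa cul aofhh lxbd mdysr
Hunk 5: at line 2 remove [apnkv] add [tqop] -> 12 lines: uyda lblod tqop eev vigo qnu eche nyqwa cul aofhh lxbd mdysr
Hunk 6: at line 6 remove [eche,nyqwa,cul] add [kwdwv,etx] -> 11 lines: uyda lblod tqop eev vigo qnu kwdwv etx aofhh lxbd mdysr
Hunk 7: at line 1 remove [lblod,tqop] add [thm,hqxz,ejzz] -> 12 lines: uyda thm hqxz ejzz eev vigo qnu kwdwv etx aofhh lxbd mdysr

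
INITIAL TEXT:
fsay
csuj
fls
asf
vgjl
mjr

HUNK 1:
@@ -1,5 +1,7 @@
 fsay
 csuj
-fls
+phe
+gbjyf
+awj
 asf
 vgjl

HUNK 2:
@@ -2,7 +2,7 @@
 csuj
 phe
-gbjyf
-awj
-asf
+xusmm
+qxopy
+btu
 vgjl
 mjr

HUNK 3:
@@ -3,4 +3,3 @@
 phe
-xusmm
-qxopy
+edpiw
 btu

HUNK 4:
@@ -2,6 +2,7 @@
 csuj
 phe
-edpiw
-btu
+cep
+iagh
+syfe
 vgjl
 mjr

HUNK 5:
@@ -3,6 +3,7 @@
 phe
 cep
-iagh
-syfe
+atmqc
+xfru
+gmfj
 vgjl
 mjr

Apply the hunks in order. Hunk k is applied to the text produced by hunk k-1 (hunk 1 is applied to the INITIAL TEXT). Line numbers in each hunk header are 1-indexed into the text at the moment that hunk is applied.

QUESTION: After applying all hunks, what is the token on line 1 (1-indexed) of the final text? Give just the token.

Hunk 1: at line 1 remove [fls] add [phe,gbjyf,awj] -> 8 lines: fsay csuj phe gbjyf awj asf vgjl mjr
Hunk 2: at line 2 remove [gbjyf,awj,asf] add [xusmm,qxopy,btu] -> 8 lines: fsay csuj phe xusmm qxopy btu vgjl mjr
Hunk 3: at line 3 remove [xusmm,qxopy] add [edpiw] -> 7 lines: fsay csuj phe edpiw btu vgjl mjr
Hunk 4: at line 2 remove [edpiw,btu] add [cep,iagh,syfe] -> 8 lines: fsay csuj phe cep iagh syfe vgjl mjr
Hunk 5: at line 3 remove [iagh,syfe] add [atmqc,xfru,gmfj] -> 9 lines: fsay csuj phe cep atmqc xfru gmfj vgjl mjr
Final line 1: fsay

Answer: fsay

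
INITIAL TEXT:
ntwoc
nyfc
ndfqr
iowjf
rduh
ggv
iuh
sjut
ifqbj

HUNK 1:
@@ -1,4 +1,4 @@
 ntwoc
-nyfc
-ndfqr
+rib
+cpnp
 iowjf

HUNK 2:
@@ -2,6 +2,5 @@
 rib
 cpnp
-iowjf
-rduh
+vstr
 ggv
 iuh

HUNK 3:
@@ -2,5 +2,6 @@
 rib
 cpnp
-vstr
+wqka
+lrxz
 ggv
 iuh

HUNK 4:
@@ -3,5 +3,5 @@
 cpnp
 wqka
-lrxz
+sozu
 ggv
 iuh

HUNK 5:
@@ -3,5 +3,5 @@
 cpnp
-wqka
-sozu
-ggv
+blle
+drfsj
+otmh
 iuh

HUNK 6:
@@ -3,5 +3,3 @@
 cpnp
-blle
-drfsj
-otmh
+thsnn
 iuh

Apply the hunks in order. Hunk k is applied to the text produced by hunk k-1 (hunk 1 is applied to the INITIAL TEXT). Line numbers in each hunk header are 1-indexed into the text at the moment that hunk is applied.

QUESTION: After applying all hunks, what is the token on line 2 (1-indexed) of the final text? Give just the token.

Hunk 1: at line 1 remove [nyfc,ndfqr] add [rib,cpnp] -> 9 lines: ntwoc rib cpnp iowjf rduh ggv iuh sjut ifqbj
Hunk 2: at line 2 remove [iowjf,rduh] add [vstr] -> 8 lines: ntwoc rib cpnp vstr ggv iuh sjut ifqbj
Hunk 3: at line 2 remove [vstr] add [wqka,lrxz] -> 9 lines: ntwoc rib cpnp wqka lrxz ggv iuh sjut ifqbj
Hunk 4: at line 3 remove [lrxz] add [sozu] -> 9 lines: ntwoc rib cpnp wqka sozu ggv iuh sjut ifqbj
Hunk 5: at line 3 remove [wqka,sozu,ggv] add [blle,drfsj,otmh] -> 9 lines: ntwoc rib cpnp blle drfsj otmh iuh sjut ifqbj
Hunk 6: at line 3 remove [blle,drfsj,otmh] add [thsnn] -> 7 lines: ntwoc rib cpnp thsnn iuh sjut ifqbj
Final line 2: rib

Answer: rib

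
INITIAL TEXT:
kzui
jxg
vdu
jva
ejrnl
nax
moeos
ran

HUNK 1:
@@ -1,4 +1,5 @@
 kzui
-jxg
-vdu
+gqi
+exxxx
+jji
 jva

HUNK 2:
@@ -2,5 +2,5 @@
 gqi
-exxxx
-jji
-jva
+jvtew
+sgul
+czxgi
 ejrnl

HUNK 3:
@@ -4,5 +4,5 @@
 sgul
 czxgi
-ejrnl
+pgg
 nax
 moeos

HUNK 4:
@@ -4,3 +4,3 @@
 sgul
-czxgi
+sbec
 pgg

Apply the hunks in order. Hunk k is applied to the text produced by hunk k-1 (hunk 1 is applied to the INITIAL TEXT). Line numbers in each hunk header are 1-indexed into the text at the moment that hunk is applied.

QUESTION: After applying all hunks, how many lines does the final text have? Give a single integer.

Hunk 1: at line 1 remove [jxg,vdu] add [gqi,exxxx,jji] -> 9 lines: kzui gqi exxxx jji jva ejrnl nax moeos ran
Hunk 2: at line 2 remove [exxxx,jji,jva] add [jvtew,sgul,czxgi] -> 9 lines: kzui gqi jvtew sgul czxgi ejrnl nax moeos ran
Hunk 3: at line 4 remove [ejrnl] add [pgg] -> 9 lines: kzui gqi jvtew sgul czxgi pgg nax moeos ran
Hunk 4: at line 4 remove [czxgi] add [sbec] -> 9 lines: kzui gqi jvtew sgul sbec pgg nax moeos ran
Final line count: 9

Answer: 9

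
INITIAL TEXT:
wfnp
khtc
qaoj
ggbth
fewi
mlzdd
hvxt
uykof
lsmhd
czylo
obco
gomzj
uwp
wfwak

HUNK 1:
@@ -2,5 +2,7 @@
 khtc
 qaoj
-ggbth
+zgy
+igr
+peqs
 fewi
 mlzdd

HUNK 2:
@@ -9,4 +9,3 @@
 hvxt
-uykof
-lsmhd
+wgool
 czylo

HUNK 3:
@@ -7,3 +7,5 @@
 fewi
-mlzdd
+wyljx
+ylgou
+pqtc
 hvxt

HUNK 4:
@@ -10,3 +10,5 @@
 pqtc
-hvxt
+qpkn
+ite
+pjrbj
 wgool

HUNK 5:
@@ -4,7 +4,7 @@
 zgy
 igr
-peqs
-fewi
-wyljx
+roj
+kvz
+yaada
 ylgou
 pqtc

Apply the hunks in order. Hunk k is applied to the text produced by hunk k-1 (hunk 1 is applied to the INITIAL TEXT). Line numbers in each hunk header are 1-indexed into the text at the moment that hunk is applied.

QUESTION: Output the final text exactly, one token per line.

Answer: wfnp
khtc
qaoj
zgy
igr
roj
kvz
yaada
ylgou
pqtc
qpkn
ite
pjrbj
wgool
czylo
obco
gomzj
uwp
wfwak

Derivation:
Hunk 1: at line 2 remove [ggbth] add [zgy,igr,peqs] -> 16 lines: wfnp khtc qaoj zgy igr peqs fewi mlzdd hvxt uykof lsmhd czylo obco gomzj uwp wfwak
Hunk 2: at line 9 remove [uykof,lsmhd] add [wgool] -> 15 lines: wfnp khtc qaoj zgy igr peqs fewi mlzdd hvxt wgool czylo obco gomzj uwp wfwak
Hunk 3: at line 7 remove [mlzdd] add [wyljx,ylgou,pqtc] -> 17 lines: wfnp khtc qaoj zgy igr peqs fewi wyljx ylgou pqtc hvxt wgool czylo obco gomzj uwp wfwak
Hunk 4: at line 10 remove [hvxt] add [qpkn,ite,pjrbj] -> 19 lines: wfnp khtc qaoj zgy igr peqs fewi wyljx ylgou pqtc qpkn ite pjrbj wgool czylo obco gomzj uwp wfwak
Hunk 5: at line 4 remove [peqs,fewi,wyljx] add [roj,kvz,yaada] -> 19 lines: wfnp khtc qaoj zgy igr roj kvz yaada ylgou pqtc qpkn ite pjrbj wgool czylo obco gomzj uwp wfwak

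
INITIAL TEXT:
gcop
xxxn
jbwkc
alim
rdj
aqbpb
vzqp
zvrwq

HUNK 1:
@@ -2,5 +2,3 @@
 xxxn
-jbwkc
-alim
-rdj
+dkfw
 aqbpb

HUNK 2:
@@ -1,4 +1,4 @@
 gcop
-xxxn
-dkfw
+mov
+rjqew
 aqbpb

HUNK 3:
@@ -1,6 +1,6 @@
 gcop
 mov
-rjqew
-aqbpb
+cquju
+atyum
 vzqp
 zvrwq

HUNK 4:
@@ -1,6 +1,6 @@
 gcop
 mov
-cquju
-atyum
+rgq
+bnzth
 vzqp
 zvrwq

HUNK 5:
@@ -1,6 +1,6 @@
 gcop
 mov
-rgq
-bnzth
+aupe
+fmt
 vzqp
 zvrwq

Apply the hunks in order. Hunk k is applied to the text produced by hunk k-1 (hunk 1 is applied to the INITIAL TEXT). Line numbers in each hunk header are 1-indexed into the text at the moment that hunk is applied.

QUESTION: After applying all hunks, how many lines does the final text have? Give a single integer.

Hunk 1: at line 2 remove [jbwkc,alim,rdj] add [dkfw] -> 6 lines: gcop xxxn dkfw aqbpb vzqp zvrwq
Hunk 2: at line 1 remove [xxxn,dkfw] add [mov,rjqew] -> 6 lines: gcop mov rjqew aqbpb vzqp zvrwq
Hunk 3: at line 1 remove [rjqew,aqbpb] add [cquju,atyum] -> 6 lines: gcop mov cquju atyum vzqp zvrwq
Hunk 4: at line 1 remove [cquju,atyum] add [rgq,bnzth] -> 6 lines: gcop mov rgq bnzth vzqp zvrwq
Hunk 5: at line 1 remove [rgq,bnzth] add [aupe,fmt] -> 6 lines: gcop mov aupe fmt vzqp zvrwq
Final line count: 6

Answer: 6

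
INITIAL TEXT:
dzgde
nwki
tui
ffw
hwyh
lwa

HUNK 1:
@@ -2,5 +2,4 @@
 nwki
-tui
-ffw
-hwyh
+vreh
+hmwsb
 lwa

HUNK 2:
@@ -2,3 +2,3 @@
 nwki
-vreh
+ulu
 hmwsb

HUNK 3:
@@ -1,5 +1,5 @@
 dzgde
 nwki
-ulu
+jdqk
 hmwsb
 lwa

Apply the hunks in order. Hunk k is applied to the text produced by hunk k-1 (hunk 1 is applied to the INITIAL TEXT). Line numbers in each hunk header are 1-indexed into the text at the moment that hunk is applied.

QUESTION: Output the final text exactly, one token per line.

Hunk 1: at line 2 remove [tui,ffw,hwyh] add [vreh,hmwsb] -> 5 lines: dzgde nwki vreh hmwsb lwa
Hunk 2: at line 2 remove [vreh] add [ulu] -> 5 lines: dzgde nwki ulu hmwsb lwa
Hunk 3: at line 1 remove [ulu] add [jdqk] -> 5 lines: dzgde nwki jdqk hmwsb lwa

Answer: dzgde
nwki
jdqk
hmwsb
lwa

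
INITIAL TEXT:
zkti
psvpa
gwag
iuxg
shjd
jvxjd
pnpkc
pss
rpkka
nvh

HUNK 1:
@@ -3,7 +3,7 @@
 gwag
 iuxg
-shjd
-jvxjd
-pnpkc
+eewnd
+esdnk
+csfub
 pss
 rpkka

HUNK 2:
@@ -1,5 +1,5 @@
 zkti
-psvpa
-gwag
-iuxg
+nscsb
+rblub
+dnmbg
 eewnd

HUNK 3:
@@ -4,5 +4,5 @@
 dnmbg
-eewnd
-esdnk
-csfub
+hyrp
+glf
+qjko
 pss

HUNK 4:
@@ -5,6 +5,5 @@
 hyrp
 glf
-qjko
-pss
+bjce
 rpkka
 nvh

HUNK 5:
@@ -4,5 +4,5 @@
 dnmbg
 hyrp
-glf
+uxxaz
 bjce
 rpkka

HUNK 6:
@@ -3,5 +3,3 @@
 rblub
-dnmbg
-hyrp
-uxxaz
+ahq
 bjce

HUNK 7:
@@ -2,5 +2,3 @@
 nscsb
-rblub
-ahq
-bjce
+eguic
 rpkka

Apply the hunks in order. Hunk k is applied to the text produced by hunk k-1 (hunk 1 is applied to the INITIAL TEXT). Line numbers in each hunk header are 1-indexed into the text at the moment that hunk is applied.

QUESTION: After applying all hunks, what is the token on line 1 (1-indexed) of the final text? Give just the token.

Hunk 1: at line 3 remove [shjd,jvxjd,pnpkc] add [eewnd,esdnk,csfub] -> 10 lines: zkti psvpa gwag iuxg eewnd esdnk csfub pss rpkka nvh
Hunk 2: at line 1 remove [psvpa,gwag,iuxg] add [nscsb,rblub,dnmbg] -> 10 lines: zkti nscsb rblub dnmbg eewnd esdnk csfub pss rpkka nvh
Hunk 3: at line 4 remove [eewnd,esdnk,csfub] add [hyrp,glf,qjko] -> 10 lines: zkti nscsb rblub dnmbg hyrp glf qjko pss rpkka nvh
Hunk 4: at line 5 remove [qjko,pss] add [bjce] -> 9 lines: zkti nscsb rblub dnmbg hyrp glf bjce rpkka nvh
Hunk 5: at line 4 remove [glf] add [uxxaz] -> 9 lines: zkti nscsb rblub dnmbg hyrp uxxaz bjce rpkka nvh
Hunk 6: at line 3 remove [dnmbg,hyrp,uxxaz] add [ahq] -> 7 lines: zkti nscsb rblub ahq bjce rpkka nvh
Hunk 7: at line 2 remove [rblub,ahq,bjce] add [eguic] -> 5 lines: zkti nscsb eguic rpkka nvh
Final line 1: zkti

Answer: zkti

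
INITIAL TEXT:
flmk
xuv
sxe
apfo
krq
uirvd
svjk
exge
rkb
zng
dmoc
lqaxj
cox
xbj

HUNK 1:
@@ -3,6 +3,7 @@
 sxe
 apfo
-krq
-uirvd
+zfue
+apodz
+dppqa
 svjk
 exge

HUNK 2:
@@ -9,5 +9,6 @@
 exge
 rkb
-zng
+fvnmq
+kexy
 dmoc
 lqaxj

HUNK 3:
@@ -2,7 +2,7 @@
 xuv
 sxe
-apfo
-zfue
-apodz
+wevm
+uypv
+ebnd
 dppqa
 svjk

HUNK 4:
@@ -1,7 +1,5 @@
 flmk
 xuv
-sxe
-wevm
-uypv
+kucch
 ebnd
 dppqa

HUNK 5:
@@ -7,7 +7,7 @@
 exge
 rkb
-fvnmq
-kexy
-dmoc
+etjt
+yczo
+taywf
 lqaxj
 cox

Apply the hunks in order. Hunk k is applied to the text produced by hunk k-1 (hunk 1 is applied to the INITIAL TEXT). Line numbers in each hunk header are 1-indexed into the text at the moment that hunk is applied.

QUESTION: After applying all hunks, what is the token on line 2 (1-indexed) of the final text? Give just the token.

Answer: xuv

Derivation:
Hunk 1: at line 3 remove [krq,uirvd] add [zfue,apodz,dppqa] -> 15 lines: flmk xuv sxe apfo zfue apodz dppqa svjk exge rkb zng dmoc lqaxj cox xbj
Hunk 2: at line 9 remove [zng] add [fvnmq,kexy] -> 16 lines: flmk xuv sxe apfo zfue apodz dppqa svjk exge rkb fvnmq kexy dmoc lqaxj cox xbj
Hunk 3: at line 2 remove [apfo,zfue,apodz] add [wevm,uypv,ebnd] -> 16 lines: flmk xuv sxe wevm uypv ebnd dppqa svjk exge rkb fvnmq kexy dmoc lqaxj cox xbj
Hunk 4: at line 1 remove [sxe,wevm,uypv] add [kucch] -> 14 lines: flmk xuv kucch ebnd dppqa svjk exge rkb fvnmq kexy dmoc lqaxj cox xbj
Hunk 5: at line 7 remove [fvnmq,kexy,dmoc] add [etjt,yczo,taywf] -> 14 lines: flmk xuv kucch ebnd dppqa svjk exge rkb etjt yczo taywf lqaxj cox xbj
Final line 2: xuv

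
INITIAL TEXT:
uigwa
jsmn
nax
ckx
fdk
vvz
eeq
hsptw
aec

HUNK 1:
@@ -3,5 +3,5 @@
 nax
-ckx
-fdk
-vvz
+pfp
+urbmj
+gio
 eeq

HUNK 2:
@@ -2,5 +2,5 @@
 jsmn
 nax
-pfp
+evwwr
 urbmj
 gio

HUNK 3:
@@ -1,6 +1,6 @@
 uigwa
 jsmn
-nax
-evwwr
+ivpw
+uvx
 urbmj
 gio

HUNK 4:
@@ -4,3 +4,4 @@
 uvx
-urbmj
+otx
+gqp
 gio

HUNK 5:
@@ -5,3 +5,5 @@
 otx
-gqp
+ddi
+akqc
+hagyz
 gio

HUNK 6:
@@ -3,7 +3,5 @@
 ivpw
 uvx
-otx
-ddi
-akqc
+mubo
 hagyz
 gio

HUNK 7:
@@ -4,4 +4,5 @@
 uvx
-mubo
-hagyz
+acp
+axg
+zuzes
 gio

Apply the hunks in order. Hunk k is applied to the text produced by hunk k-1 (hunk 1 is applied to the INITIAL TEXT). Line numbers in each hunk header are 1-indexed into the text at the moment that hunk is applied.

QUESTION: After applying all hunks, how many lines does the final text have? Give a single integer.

Hunk 1: at line 3 remove [ckx,fdk,vvz] add [pfp,urbmj,gio] -> 9 lines: uigwa jsmn nax pfp urbmj gio eeq hsptw aec
Hunk 2: at line 2 remove [pfp] add [evwwr] -> 9 lines: uigwa jsmn nax evwwr urbmj gio eeq hsptw aec
Hunk 3: at line 1 remove [nax,evwwr] add [ivpw,uvx] -> 9 lines: uigwa jsmn ivpw uvx urbmj gio eeq hsptw aec
Hunk 4: at line 4 remove [urbmj] add [otx,gqp] -> 10 lines: uigwa jsmn ivpw uvx otx gqp gio eeq hsptw aec
Hunk 5: at line 5 remove [gqp] add [ddi,akqc,hagyz] -> 12 lines: uigwa jsmn ivpw uvx otx ddi akqc hagyz gio eeq hsptw aec
Hunk 6: at line 3 remove [otx,ddi,akqc] add [mubo] -> 10 lines: uigwa jsmn ivpw uvx mubo hagyz gio eeq hsptw aec
Hunk 7: at line 4 remove [mubo,hagyz] add [acp,axg,zuzes] -> 11 lines: uigwa jsmn ivpw uvx acp axg zuzes gio eeq hsptw aec
Final line count: 11

Answer: 11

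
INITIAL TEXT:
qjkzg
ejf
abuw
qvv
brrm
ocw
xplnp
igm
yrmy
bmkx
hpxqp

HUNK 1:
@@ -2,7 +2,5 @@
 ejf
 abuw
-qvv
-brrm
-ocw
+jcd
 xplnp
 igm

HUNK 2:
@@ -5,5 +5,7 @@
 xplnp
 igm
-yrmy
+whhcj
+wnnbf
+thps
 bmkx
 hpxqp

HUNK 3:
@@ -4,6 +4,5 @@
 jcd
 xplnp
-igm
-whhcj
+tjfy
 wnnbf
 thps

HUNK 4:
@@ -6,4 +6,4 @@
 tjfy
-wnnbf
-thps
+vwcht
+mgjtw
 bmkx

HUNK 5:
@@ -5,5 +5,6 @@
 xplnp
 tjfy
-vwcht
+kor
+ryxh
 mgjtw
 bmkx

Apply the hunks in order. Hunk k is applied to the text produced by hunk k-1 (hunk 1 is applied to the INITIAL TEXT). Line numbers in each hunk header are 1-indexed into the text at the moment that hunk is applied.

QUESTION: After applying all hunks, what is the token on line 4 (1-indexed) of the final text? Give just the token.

Hunk 1: at line 2 remove [qvv,brrm,ocw] add [jcd] -> 9 lines: qjkzg ejf abuw jcd xplnp igm yrmy bmkx hpxqp
Hunk 2: at line 5 remove [yrmy] add [whhcj,wnnbf,thps] -> 11 lines: qjkzg ejf abuw jcd xplnp igm whhcj wnnbf thps bmkx hpxqp
Hunk 3: at line 4 remove [igm,whhcj] add [tjfy] -> 10 lines: qjkzg ejf abuw jcd xplnp tjfy wnnbf thps bmkx hpxqp
Hunk 4: at line 6 remove [wnnbf,thps] add [vwcht,mgjtw] -> 10 lines: qjkzg ejf abuw jcd xplnp tjfy vwcht mgjtw bmkx hpxqp
Hunk 5: at line 5 remove [vwcht] add [kor,ryxh] -> 11 lines: qjkzg ejf abuw jcd xplnp tjfy kor ryxh mgjtw bmkx hpxqp
Final line 4: jcd

Answer: jcd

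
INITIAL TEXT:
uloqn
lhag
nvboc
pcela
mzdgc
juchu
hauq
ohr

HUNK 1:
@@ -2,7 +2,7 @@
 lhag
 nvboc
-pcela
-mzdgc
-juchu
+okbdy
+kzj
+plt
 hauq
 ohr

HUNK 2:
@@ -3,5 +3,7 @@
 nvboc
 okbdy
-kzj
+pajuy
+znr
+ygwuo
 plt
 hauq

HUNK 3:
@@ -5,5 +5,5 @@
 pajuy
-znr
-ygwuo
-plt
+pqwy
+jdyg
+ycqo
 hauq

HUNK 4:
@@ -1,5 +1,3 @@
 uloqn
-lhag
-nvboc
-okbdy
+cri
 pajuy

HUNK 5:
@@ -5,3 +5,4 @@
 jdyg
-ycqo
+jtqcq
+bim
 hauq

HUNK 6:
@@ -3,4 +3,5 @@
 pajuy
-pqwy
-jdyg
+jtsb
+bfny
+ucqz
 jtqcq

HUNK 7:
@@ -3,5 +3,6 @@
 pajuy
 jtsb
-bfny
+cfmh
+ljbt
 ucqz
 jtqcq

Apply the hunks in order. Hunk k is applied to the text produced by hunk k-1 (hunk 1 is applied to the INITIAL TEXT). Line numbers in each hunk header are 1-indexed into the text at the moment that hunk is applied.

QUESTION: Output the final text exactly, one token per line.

Hunk 1: at line 2 remove [pcela,mzdgc,juchu] add [okbdy,kzj,plt] -> 8 lines: uloqn lhag nvboc okbdy kzj plt hauq ohr
Hunk 2: at line 3 remove [kzj] add [pajuy,znr,ygwuo] -> 10 lines: uloqn lhag nvboc okbdy pajuy znr ygwuo plt hauq ohr
Hunk 3: at line 5 remove [znr,ygwuo,plt] add [pqwy,jdyg,ycqo] -> 10 lines: uloqn lhag nvboc okbdy pajuy pqwy jdyg ycqo hauq ohr
Hunk 4: at line 1 remove [lhag,nvboc,okbdy] add [cri] -> 8 lines: uloqn cri pajuy pqwy jdyg ycqo hauq ohr
Hunk 5: at line 5 remove [ycqo] add [jtqcq,bim] -> 9 lines: uloqn cri pajuy pqwy jdyg jtqcq bim hauq ohr
Hunk 6: at line 3 remove [pqwy,jdyg] add [jtsb,bfny,ucqz] -> 10 lines: uloqn cri pajuy jtsb bfny ucqz jtqcq bim hauq ohr
Hunk 7: at line 3 remove [bfny] add [cfmh,ljbt] -> 11 lines: uloqn cri pajuy jtsb cfmh ljbt ucqz jtqcq bim hauq ohr

Answer: uloqn
cri
pajuy
jtsb
cfmh
ljbt
ucqz
jtqcq
bim
hauq
ohr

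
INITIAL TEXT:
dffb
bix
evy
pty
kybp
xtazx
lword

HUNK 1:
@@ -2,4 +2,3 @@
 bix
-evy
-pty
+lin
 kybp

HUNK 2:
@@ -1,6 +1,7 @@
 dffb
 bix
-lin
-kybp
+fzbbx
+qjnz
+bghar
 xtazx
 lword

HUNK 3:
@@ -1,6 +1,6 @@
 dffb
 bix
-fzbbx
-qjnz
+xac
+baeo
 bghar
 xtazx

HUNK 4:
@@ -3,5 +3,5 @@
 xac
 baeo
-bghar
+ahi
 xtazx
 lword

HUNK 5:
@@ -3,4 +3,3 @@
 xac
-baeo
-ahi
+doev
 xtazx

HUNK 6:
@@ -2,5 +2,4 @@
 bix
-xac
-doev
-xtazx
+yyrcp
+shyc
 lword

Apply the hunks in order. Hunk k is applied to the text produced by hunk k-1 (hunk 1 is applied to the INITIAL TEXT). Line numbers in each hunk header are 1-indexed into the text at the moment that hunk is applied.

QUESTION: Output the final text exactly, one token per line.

Answer: dffb
bix
yyrcp
shyc
lword

Derivation:
Hunk 1: at line 2 remove [evy,pty] add [lin] -> 6 lines: dffb bix lin kybp xtazx lword
Hunk 2: at line 1 remove [lin,kybp] add [fzbbx,qjnz,bghar] -> 7 lines: dffb bix fzbbx qjnz bghar xtazx lword
Hunk 3: at line 1 remove [fzbbx,qjnz] add [xac,baeo] -> 7 lines: dffb bix xac baeo bghar xtazx lword
Hunk 4: at line 3 remove [bghar] add [ahi] -> 7 lines: dffb bix xac baeo ahi xtazx lword
Hunk 5: at line 3 remove [baeo,ahi] add [doev] -> 6 lines: dffb bix xac doev xtazx lword
Hunk 6: at line 2 remove [xac,doev,xtazx] add [yyrcp,shyc] -> 5 lines: dffb bix yyrcp shyc lword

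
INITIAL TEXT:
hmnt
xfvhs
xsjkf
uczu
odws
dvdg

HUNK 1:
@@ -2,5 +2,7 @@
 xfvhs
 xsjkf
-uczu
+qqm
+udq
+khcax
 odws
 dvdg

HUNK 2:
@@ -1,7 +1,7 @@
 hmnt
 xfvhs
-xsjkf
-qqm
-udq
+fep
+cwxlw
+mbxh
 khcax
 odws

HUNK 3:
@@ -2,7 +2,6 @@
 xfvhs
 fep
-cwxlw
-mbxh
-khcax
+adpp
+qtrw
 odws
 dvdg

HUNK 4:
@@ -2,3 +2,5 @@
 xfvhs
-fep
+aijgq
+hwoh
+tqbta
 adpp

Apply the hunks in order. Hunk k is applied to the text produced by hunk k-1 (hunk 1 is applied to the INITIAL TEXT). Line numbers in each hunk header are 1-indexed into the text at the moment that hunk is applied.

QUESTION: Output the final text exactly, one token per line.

Answer: hmnt
xfvhs
aijgq
hwoh
tqbta
adpp
qtrw
odws
dvdg

Derivation:
Hunk 1: at line 2 remove [uczu] add [qqm,udq,khcax] -> 8 lines: hmnt xfvhs xsjkf qqm udq khcax odws dvdg
Hunk 2: at line 1 remove [xsjkf,qqm,udq] add [fep,cwxlw,mbxh] -> 8 lines: hmnt xfvhs fep cwxlw mbxh khcax odws dvdg
Hunk 3: at line 2 remove [cwxlw,mbxh,khcax] add [adpp,qtrw] -> 7 lines: hmnt xfvhs fep adpp qtrw odws dvdg
Hunk 4: at line 2 remove [fep] add [aijgq,hwoh,tqbta] -> 9 lines: hmnt xfvhs aijgq hwoh tqbta adpp qtrw odws dvdg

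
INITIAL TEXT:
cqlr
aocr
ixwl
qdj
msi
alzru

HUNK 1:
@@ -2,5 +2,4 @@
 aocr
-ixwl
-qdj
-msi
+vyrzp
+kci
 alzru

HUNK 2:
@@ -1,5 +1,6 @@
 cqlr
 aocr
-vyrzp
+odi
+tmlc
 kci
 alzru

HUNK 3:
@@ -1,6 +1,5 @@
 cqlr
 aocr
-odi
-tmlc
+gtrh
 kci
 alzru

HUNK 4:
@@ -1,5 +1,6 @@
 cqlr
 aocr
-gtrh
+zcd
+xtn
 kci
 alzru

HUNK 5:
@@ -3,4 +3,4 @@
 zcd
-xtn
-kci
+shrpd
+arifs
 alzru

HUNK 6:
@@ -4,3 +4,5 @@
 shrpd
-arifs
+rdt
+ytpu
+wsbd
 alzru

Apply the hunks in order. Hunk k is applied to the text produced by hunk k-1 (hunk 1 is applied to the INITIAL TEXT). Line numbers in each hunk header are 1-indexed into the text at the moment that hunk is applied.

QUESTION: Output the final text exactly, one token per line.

Answer: cqlr
aocr
zcd
shrpd
rdt
ytpu
wsbd
alzru

Derivation:
Hunk 1: at line 2 remove [ixwl,qdj,msi] add [vyrzp,kci] -> 5 lines: cqlr aocr vyrzp kci alzru
Hunk 2: at line 1 remove [vyrzp] add [odi,tmlc] -> 6 lines: cqlr aocr odi tmlc kci alzru
Hunk 3: at line 1 remove [odi,tmlc] add [gtrh] -> 5 lines: cqlr aocr gtrh kci alzru
Hunk 4: at line 1 remove [gtrh] add [zcd,xtn] -> 6 lines: cqlr aocr zcd xtn kci alzru
Hunk 5: at line 3 remove [xtn,kci] add [shrpd,arifs] -> 6 lines: cqlr aocr zcd shrpd arifs alzru
Hunk 6: at line 4 remove [arifs] add [rdt,ytpu,wsbd] -> 8 lines: cqlr aocr zcd shrpd rdt ytpu wsbd alzru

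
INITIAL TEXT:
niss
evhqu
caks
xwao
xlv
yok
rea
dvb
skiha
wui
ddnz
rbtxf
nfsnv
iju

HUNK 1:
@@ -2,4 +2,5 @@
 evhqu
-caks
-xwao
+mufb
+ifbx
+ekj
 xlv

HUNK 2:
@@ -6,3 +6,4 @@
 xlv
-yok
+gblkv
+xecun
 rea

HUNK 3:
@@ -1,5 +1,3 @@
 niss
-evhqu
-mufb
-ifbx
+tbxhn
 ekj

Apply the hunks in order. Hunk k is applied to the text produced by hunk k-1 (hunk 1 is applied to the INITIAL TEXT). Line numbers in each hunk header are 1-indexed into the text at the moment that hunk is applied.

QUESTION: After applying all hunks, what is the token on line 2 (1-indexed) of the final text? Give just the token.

Answer: tbxhn

Derivation:
Hunk 1: at line 2 remove [caks,xwao] add [mufb,ifbx,ekj] -> 15 lines: niss evhqu mufb ifbx ekj xlv yok rea dvb skiha wui ddnz rbtxf nfsnv iju
Hunk 2: at line 6 remove [yok] add [gblkv,xecun] -> 16 lines: niss evhqu mufb ifbx ekj xlv gblkv xecun rea dvb skiha wui ddnz rbtxf nfsnv iju
Hunk 3: at line 1 remove [evhqu,mufb,ifbx] add [tbxhn] -> 14 lines: niss tbxhn ekj xlv gblkv xecun rea dvb skiha wui ddnz rbtxf nfsnv iju
Final line 2: tbxhn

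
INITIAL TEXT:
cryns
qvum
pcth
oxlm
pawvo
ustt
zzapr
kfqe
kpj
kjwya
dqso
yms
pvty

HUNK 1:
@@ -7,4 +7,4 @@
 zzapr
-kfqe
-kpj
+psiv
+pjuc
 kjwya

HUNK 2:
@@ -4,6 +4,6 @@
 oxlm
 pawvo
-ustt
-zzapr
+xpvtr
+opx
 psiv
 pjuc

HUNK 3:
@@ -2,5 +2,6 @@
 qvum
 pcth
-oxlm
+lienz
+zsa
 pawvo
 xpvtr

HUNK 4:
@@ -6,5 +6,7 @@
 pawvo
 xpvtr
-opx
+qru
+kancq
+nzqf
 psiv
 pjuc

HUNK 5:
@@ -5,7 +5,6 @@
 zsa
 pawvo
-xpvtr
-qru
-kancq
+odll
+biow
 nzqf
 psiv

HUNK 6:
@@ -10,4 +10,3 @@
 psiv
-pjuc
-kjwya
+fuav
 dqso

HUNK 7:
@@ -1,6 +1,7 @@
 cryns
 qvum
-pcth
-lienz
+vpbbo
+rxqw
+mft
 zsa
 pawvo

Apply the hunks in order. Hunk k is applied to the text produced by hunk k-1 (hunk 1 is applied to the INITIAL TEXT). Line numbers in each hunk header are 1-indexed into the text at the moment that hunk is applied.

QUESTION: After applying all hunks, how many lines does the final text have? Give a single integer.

Hunk 1: at line 7 remove [kfqe,kpj] add [psiv,pjuc] -> 13 lines: cryns qvum pcth oxlm pawvo ustt zzapr psiv pjuc kjwya dqso yms pvty
Hunk 2: at line 4 remove [ustt,zzapr] add [xpvtr,opx] -> 13 lines: cryns qvum pcth oxlm pawvo xpvtr opx psiv pjuc kjwya dqso yms pvty
Hunk 3: at line 2 remove [oxlm] add [lienz,zsa] -> 14 lines: cryns qvum pcth lienz zsa pawvo xpvtr opx psiv pjuc kjwya dqso yms pvty
Hunk 4: at line 6 remove [opx] add [qru,kancq,nzqf] -> 16 lines: cryns qvum pcth lienz zsa pawvo xpvtr qru kancq nzqf psiv pjuc kjwya dqso yms pvty
Hunk 5: at line 5 remove [xpvtr,qru,kancq] add [odll,biow] -> 15 lines: cryns qvum pcth lienz zsa pawvo odll biow nzqf psiv pjuc kjwya dqso yms pvty
Hunk 6: at line 10 remove [pjuc,kjwya] add [fuav] -> 14 lines: cryns qvum pcth lienz zsa pawvo odll biow nzqf psiv fuav dqso yms pvty
Hunk 7: at line 1 remove [pcth,lienz] add [vpbbo,rxqw,mft] -> 15 lines: cryns qvum vpbbo rxqw mft zsa pawvo odll biow nzqf psiv fuav dqso yms pvty
Final line count: 15

Answer: 15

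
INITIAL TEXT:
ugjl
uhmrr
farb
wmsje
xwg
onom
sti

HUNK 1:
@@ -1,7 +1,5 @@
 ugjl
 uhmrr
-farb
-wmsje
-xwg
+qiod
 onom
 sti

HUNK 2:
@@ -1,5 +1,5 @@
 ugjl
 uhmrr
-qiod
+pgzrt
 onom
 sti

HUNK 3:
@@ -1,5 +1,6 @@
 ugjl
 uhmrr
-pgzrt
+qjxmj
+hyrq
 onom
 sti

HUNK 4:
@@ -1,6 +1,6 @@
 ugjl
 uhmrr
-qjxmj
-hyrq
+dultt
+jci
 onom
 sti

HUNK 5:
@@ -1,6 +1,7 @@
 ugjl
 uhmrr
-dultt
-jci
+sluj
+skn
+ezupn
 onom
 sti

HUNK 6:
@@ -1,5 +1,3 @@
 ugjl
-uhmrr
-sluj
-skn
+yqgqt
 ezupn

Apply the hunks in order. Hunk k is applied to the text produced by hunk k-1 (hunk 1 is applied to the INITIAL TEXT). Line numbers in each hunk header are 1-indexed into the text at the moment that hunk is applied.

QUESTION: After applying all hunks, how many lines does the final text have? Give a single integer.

Answer: 5

Derivation:
Hunk 1: at line 1 remove [farb,wmsje,xwg] add [qiod] -> 5 lines: ugjl uhmrr qiod onom sti
Hunk 2: at line 1 remove [qiod] add [pgzrt] -> 5 lines: ugjl uhmrr pgzrt onom sti
Hunk 3: at line 1 remove [pgzrt] add [qjxmj,hyrq] -> 6 lines: ugjl uhmrr qjxmj hyrq onom sti
Hunk 4: at line 1 remove [qjxmj,hyrq] add [dultt,jci] -> 6 lines: ugjl uhmrr dultt jci onom sti
Hunk 5: at line 1 remove [dultt,jci] add [sluj,skn,ezupn] -> 7 lines: ugjl uhmrr sluj skn ezupn onom sti
Hunk 6: at line 1 remove [uhmrr,sluj,skn] add [yqgqt] -> 5 lines: ugjl yqgqt ezupn onom sti
Final line count: 5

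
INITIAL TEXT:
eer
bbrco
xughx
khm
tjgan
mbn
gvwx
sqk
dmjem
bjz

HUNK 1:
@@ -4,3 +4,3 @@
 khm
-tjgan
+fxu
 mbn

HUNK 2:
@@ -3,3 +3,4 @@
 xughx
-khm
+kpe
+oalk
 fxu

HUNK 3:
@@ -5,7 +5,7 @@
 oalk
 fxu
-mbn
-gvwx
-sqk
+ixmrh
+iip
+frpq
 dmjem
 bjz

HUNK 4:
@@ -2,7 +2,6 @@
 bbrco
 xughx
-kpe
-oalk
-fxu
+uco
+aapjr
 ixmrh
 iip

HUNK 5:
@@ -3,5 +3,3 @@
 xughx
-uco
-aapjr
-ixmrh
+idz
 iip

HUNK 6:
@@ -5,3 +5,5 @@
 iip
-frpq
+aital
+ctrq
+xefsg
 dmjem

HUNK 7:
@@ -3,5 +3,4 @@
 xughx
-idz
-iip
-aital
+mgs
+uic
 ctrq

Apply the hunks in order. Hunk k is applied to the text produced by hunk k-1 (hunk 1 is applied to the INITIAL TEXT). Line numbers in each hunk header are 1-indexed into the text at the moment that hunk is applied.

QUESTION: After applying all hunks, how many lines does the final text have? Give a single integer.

Hunk 1: at line 4 remove [tjgan] add [fxu] -> 10 lines: eer bbrco xughx khm fxu mbn gvwx sqk dmjem bjz
Hunk 2: at line 3 remove [khm] add [kpe,oalk] -> 11 lines: eer bbrco xughx kpe oalk fxu mbn gvwx sqk dmjem bjz
Hunk 3: at line 5 remove [mbn,gvwx,sqk] add [ixmrh,iip,frpq] -> 11 lines: eer bbrco xughx kpe oalk fxu ixmrh iip frpq dmjem bjz
Hunk 4: at line 2 remove [kpe,oalk,fxu] add [uco,aapjr] -> 10 lines: eer bbrco xughx uco aapjr ixmrh iip frpq dmjem bjz
Hunk 5: at line 3 remove [uco,aapjr,ixmrh] add [idz] -> 8 lines: eer bbrco xughx idz iip frpq dmjem bjz
Hunk 6: at line 5 remove [frpq] add [aital,ctrq,xefsg] -> 10 lines: eer bbrco xughx idz iip aital ctrq xefsg dmjem bjz
Hunk 7: at line 3 remove [idz,iip,aital] add [mgs,uic] -> 9 lines: eer bbrco xughx mgs uic ctrq xefsg dmjem bjz
Final line count: 9

Answer: 9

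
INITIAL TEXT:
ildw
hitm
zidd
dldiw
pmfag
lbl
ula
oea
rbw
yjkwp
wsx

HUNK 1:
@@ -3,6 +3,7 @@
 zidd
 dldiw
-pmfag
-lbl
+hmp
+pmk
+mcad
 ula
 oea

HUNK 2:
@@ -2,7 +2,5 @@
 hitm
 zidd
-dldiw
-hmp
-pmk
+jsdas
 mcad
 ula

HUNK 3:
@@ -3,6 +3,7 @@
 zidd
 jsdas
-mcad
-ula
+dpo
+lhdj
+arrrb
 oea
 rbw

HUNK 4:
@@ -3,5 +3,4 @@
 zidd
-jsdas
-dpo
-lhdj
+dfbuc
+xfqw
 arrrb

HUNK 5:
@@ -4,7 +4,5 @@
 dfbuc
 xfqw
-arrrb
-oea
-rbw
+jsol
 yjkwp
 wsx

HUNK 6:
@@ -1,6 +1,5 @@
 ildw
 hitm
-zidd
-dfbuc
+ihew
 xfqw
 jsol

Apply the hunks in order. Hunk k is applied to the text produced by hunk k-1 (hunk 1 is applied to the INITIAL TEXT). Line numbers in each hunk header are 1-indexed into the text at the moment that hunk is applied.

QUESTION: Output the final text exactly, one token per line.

Hunk 1: at line 3 remove [pmfag,lbl] add [hmp,pmk,mcad] -> 12 lines: ildw hitm zidd dldiw hmp pmk mcad ula oea rbw yjkwp wsx
Hunk 2: at line 2 remove [dldiw,hmp,pmk] add [jsdas] -> 10 lines: ildw hitm zidd jsdas mcad ula oea rbw yjkwp wsx
Hunk 3: at line 3 remove [mcad,ula] add [dpo,lhdj,arrrb] -> 11 lines: ildw hitm zidd jsdas dpo lhdj arrrb oea rbw yjkwp wsx
Hunk 4: at line 3 remove [jsdas,dpo,lhdj] add [dfbuc,xfqw] -> 10 lines: ildw hitm zidd dfbuc xfqw arrrb oea rbw yjkwp wsx
Hunk 5: at line 4 remove [arrrb,oea,rbw] add [jsol] -> 8 lines: ildw hitm zidd dfbuc xfqw jsol yjkwp wsx
Hunk 6: at line 1 remove [zidd,dfbuc] add [ihew] -> 7 lines: ildw hitm ihew xfqw jsol yjkwp wsx

Answer: ildw
hitm
ihew
xfqw
jsol
yjkwp
wsx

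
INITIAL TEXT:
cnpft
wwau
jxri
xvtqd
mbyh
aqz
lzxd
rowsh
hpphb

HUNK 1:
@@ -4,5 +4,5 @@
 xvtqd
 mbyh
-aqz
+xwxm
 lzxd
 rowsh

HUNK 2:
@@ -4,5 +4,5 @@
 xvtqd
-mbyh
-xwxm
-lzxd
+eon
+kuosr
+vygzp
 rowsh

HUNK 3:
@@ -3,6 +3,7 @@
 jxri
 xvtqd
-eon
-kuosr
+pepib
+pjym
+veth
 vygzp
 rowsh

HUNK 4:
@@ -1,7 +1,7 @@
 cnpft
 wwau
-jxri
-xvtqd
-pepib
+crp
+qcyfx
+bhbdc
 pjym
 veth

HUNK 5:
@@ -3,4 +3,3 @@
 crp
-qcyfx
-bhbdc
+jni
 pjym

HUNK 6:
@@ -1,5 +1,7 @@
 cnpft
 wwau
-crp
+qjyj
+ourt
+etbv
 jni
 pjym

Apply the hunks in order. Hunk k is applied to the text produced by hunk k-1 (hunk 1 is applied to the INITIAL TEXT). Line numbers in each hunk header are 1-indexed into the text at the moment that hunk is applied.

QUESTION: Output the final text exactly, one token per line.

Hunk 1: at line 4 remove [aqz] add [xwxm] -> 9 lines: cnpft wwau jxri xvtqd mbyh xwxm lzxd rowsh hpphb
Hunk 2: at line 4 remove [mbyh,xwxm,lzxd] add [eon,kuosr,vygzp] -> 9 lines: cnpft wwau jxri xvtqd eon kuosr vygzp rowsh hpphb
Hunk 3: at line 3 remove [eon,kuosr] add [pepib,pjym,veth] -> 10 lines: cnpft wwau jxri xvtqd pepib pjym veth vygzp rowsh hpphb
Hunk 4: at line 1 remove [jxri,xvtqd,pepib] add [crp,qcyfx,bhbdc] -> 10 lines: cnpft wwau crp qcyfx bhbdc pjym veth vygzp rowsh hpphb
Hunk 5: at line 3 remove [qcyfx,bhbdc] add [jni] -> 9 lines: cnpft wwau crp jni pjym veth vygzp rowsh hpphb
Hunk 6: at line 1 remove [crp] add [qjyj,ourt,etbv] -> 11 lines: cnpft wwau qjyj ourt etbv jni pjym veth vygzp rowsh hpphb

Answer: cnpft
wwau
qjyj
ourt
etbv
jni
pjym
veth
vygzp
rowsh
hpphb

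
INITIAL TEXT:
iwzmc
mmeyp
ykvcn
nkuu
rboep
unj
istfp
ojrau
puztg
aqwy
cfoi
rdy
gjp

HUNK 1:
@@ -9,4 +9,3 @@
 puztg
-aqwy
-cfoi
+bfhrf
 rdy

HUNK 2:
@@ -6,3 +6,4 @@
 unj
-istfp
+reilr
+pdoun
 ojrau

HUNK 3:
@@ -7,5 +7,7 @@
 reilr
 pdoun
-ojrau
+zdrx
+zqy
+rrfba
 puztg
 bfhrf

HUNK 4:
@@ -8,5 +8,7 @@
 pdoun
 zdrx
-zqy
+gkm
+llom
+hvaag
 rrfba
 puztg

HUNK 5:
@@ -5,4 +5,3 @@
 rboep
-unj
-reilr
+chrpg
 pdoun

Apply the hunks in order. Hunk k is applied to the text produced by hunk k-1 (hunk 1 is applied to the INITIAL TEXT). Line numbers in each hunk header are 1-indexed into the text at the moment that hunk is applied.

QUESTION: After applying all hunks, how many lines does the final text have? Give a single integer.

Answer: 16

Derivation:
Hunk 1: at line 9 remove [aqwy,cfoi] add [bfhrf] -> 12 lines: iwzmc mmeyp ykvcn nkuu rboep unj istfp ojrau puztg bfhrf rdy gjp
Hunk 2: at line 6 remove [istfp] add [reilr,pdoun] -> 13 lines: iwzmc mmeyp ykvcn nkuu rboep unj reilr pdoun ojrau puztg bfhrf rdy gjp
Hunk 3: at line 7 remove [ojrau] add [zdrx,zqy,rrfba] -> 15 lines: iwzmc mmeyp ykvcn nkuu rboep unj reilr pdoun zdrx zqy rrfba puztg bfhrf rdy gjp
Hunk 4: at line 8 remove [zqy] add [gkm,llom,hvaag] -> 17 lines: iwzmc mmeyp ykvcn nkuu rboep unj reilr pdoun zdrx gkm llom hvaag rrfba puztg bfhrf rdy gjp
Hunk 5: at line 5 remove [unj,reilr] add [chrpg] -> 16 lines: iwzmc mmeyp ykvcn nkuu rboep chrpg pdoun zdrx gkm llom hvaag rrfba puztg bfhrf rdy gjp
Final line count: 16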